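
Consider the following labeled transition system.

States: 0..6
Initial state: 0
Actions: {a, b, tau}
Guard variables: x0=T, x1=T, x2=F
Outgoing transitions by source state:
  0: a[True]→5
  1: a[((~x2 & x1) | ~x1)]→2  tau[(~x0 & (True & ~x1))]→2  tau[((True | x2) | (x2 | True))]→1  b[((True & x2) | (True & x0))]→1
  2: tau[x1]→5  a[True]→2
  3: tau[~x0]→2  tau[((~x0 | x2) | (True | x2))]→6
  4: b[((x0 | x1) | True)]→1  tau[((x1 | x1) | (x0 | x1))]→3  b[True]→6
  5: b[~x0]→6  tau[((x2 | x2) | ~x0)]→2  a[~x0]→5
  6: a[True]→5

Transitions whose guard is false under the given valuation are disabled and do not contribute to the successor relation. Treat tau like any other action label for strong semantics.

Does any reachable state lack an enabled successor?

Answer: DEADLOCK at state 5

Trace:
Reachable = {0,5}
  0: a→5  [1 exit(s)]
  5: ∅  [no exit]
witness 5: a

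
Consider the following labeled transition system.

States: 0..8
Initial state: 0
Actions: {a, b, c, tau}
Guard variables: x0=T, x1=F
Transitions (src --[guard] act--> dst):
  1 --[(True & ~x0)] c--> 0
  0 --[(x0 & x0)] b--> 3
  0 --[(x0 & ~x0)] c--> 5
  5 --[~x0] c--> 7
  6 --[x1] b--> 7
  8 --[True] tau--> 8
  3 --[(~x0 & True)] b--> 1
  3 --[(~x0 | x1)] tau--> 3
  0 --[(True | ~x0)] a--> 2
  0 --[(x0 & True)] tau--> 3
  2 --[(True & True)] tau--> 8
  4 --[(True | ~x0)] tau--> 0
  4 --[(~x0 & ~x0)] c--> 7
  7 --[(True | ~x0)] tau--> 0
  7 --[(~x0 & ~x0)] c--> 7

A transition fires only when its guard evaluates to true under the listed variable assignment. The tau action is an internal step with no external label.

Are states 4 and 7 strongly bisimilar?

Compute ~ classes (split until stable):
  round 0: {{0,1,2,3,4,5,6,7,8}}
  round 1: {{0},{1,3,5,6},{2,4,7,8}}
  round 2: {{0},{1,3,5,6},{2,8},{4,7}}
4 equivalence class(es) (converged in 3)
4∈{4,7}, 7∈{4,7}

Answer: BISIMILAR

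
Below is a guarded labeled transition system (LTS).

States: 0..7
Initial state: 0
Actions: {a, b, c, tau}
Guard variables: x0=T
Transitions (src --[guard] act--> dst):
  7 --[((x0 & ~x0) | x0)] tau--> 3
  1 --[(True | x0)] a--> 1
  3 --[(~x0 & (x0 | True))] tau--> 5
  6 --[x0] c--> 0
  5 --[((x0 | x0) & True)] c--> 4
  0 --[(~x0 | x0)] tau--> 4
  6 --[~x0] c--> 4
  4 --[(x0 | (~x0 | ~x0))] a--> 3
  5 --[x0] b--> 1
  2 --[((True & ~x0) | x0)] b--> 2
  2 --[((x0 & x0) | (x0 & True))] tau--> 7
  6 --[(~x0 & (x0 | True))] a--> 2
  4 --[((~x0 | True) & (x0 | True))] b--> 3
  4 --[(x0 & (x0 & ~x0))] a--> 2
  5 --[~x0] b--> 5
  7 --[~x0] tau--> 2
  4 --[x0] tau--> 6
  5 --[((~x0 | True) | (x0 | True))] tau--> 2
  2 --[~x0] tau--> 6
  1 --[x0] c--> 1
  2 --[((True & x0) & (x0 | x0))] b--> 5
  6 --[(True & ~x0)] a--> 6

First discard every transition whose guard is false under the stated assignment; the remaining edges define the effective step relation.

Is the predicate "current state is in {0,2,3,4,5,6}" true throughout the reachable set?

Safe = {0,2,3,4,5,6}
Reach set: {0,3,4,6}
  0: ✓
  3: ✓
  4: ✓
  6: ✓

Answer: INVARIANT HOLDS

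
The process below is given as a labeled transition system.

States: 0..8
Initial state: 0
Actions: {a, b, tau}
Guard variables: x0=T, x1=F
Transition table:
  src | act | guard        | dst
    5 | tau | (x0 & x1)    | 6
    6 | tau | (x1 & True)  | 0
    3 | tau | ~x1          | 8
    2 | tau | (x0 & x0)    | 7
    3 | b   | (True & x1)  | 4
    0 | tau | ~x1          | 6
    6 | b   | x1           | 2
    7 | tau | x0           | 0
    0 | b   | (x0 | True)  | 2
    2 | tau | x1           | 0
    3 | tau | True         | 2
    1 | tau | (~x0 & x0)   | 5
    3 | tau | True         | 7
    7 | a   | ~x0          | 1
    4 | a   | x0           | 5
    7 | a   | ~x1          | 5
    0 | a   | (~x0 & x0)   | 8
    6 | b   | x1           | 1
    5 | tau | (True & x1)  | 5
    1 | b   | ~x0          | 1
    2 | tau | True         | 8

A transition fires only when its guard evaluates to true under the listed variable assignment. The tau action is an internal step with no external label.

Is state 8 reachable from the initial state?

Guard filter leaves 10 enabled edge(s).
depth 0: {0}
depth 1: {2,6}  now seen {0,2,6}
depth 2: {7,8}  now seen {0,2,6,7,8}
depth 3: {5}  now seen {0,2,5,6,7,8}
Reach set: {0,2,5,6,7,8}
witness 8: b·tau

Answer: REACHABLE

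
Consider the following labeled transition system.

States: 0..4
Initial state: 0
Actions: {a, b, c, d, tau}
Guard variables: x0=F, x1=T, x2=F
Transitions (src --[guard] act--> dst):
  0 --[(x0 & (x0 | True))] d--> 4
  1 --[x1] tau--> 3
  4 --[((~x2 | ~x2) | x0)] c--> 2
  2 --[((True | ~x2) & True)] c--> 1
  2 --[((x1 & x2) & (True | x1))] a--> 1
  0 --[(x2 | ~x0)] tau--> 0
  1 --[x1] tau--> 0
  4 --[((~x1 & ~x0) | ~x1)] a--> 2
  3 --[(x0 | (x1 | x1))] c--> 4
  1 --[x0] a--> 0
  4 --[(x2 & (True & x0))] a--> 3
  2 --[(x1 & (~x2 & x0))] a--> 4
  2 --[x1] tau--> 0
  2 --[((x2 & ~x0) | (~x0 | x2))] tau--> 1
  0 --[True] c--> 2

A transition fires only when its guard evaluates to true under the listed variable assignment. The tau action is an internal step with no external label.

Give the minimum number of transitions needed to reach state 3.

Layered search for 3:
  depth 0: {0}
  depth 1: {2}
  depth 2: {1}
  depth 3: {3}
first hit 3 at d=3 via c·c·tau

Answer: 3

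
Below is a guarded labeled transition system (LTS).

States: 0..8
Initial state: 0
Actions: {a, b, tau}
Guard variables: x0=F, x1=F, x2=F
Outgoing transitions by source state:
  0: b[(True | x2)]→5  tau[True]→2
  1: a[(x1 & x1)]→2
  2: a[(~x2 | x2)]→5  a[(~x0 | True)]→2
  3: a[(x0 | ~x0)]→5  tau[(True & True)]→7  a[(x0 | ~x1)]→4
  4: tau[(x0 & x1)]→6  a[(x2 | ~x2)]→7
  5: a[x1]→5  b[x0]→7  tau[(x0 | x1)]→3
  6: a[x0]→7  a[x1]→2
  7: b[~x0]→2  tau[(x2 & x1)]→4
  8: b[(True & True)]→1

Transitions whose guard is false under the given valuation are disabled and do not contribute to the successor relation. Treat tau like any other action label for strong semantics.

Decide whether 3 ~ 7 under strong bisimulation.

Bisimulation quotient by refinement:
  P[0] = {{0,1,2,3,4,5,6,7,8}}
  P[1] = {{0},{1,5,6},{2,4},{3},{7,8}}
  P[2] = {{0},{1,5,6},{2},{3},{4},{7},{8}}
stable after 3 split(s): 7 block(s)
class of 3: {3}; class of 7: {7}

Answer: NOT BISIMILAR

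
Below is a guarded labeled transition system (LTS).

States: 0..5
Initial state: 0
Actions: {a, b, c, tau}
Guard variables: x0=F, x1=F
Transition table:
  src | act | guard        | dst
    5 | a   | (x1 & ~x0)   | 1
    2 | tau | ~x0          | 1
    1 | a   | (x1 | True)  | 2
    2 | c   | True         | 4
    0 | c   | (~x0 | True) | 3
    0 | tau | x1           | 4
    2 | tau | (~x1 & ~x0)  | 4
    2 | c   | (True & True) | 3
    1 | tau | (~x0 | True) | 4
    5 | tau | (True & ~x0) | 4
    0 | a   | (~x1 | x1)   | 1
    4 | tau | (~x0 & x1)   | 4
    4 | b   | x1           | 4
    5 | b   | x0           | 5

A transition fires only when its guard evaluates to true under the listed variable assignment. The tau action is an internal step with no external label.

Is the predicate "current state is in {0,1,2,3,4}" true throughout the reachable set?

Safe = {0,1,2,3,4}
R = {0,1,2,3,4}
  0: ✓
  1: ✓
  2: ✓
  3: ✓
  4: ✓

Answer: INVARIANT HOLDS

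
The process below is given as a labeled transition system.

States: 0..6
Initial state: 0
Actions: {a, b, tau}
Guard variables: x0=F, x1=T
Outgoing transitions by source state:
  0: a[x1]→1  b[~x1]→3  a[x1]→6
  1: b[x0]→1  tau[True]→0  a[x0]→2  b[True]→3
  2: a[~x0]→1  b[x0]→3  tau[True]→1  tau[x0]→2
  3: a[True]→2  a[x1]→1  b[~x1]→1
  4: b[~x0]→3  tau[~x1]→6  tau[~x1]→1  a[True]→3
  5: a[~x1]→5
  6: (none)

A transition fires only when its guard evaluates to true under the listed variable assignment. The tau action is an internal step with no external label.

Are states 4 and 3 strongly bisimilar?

Answer: NOT BISIMILAR

Working:
Compute ~ classes (split until stable):
  round 0: {{0,1,2,3,4,5,6}}
  round 1: {{0,3},{1},{2},{4},{5,6}}
  round 2: {{0},{1},{2},{3},{4},{5,6}}
stable after 3 split(s): 6 block(s)
4∈{4}, 3∈{3}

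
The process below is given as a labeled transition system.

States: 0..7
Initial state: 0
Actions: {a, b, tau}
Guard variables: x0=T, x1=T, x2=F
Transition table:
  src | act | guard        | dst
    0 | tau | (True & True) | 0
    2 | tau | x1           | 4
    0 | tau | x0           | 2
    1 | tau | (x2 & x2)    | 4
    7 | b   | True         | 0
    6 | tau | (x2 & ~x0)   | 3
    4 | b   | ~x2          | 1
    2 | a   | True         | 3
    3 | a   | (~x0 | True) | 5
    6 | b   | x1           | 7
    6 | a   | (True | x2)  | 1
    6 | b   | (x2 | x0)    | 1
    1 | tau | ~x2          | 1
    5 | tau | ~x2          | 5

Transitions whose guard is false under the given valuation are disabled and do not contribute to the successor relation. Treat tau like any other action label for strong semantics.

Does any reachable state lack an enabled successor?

Reach set: {0,1,2,3,4,5}
  0: tau→0  tau→2  [2 out]
  1: tau→1  [1 out]
  2: a→3  tau→4  [2 out]
  3: a→5  [1 out]
  4: b→1  [1 out]
  5: tau→5  [1 out]

Answer: DEADLOCK-FREE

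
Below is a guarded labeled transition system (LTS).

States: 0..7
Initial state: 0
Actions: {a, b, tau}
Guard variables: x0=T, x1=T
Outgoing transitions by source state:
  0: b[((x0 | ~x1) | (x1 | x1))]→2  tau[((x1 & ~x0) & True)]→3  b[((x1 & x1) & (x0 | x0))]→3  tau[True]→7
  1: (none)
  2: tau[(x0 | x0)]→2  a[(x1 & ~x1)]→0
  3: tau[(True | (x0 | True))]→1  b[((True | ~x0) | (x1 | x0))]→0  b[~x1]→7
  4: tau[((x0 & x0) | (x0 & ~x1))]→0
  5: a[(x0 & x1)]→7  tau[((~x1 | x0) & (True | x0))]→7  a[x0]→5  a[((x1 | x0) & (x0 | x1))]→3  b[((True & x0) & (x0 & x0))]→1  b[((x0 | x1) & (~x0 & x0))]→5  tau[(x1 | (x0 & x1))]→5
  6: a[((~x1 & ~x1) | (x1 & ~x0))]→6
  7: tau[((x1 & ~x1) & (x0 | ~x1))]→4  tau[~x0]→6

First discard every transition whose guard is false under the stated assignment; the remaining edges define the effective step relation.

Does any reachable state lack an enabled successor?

Answer: DEADLOCK at state 1

Working:
Reach set: {0,1,2,3,7}
  0: b→2  b→3  tau→7  [3 exit(s)]
  1: ∅  [no exit]
  2: tau→2  [1 exit(s)]
  3: b→0  tau→1  [2 exit(s)]
  7: ∅  [no exit]
trace reaching 1: b·tau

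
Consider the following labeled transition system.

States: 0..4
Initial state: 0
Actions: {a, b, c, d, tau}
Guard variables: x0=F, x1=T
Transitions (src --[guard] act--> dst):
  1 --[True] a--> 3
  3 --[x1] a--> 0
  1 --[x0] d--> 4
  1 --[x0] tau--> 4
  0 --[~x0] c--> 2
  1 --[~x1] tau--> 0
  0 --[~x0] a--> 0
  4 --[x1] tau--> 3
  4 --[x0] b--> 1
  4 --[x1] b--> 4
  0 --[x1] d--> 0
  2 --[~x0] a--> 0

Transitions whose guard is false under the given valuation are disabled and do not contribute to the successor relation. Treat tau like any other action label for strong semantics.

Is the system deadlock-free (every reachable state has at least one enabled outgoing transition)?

Answer: DEADLOCK-FREE

Working:
Reachable = {0,2}
  0: a→0  c→2  d→0  [3 exit(s)]
  2: a→0  [1 exit(s)]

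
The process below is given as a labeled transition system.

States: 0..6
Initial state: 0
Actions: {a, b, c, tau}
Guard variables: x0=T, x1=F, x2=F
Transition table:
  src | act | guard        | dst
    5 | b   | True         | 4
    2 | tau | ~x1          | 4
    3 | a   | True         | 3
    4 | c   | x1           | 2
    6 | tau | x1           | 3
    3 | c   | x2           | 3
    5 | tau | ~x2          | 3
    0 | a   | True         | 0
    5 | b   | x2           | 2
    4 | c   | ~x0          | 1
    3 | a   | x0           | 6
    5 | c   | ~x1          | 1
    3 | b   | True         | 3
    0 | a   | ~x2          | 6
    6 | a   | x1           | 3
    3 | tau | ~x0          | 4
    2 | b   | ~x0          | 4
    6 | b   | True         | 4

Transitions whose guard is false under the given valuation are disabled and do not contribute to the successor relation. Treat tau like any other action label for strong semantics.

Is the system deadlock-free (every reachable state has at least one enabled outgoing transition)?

Answer: DEADLOCK at state 4

Trace:
Reachable = {0,4,6}
  0: a→0  a→6  [2 exit(s)]
  4: ∅  [STUCK]
  6: b→4  [1 exit(s)]
witness 4: a·b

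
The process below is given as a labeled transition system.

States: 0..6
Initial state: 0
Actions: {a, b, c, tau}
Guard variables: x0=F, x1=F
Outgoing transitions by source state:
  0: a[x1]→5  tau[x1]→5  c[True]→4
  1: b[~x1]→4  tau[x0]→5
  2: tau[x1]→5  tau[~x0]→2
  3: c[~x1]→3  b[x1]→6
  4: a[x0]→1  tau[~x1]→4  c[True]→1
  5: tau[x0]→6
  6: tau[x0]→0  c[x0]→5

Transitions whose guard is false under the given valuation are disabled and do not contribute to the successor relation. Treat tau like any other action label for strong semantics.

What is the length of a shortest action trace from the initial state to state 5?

Answer: UNREACHABLE

Working:
Layered search for 5:
  L0 = {0}
  L1 = {4}
  L2 = {1}
5 never appears.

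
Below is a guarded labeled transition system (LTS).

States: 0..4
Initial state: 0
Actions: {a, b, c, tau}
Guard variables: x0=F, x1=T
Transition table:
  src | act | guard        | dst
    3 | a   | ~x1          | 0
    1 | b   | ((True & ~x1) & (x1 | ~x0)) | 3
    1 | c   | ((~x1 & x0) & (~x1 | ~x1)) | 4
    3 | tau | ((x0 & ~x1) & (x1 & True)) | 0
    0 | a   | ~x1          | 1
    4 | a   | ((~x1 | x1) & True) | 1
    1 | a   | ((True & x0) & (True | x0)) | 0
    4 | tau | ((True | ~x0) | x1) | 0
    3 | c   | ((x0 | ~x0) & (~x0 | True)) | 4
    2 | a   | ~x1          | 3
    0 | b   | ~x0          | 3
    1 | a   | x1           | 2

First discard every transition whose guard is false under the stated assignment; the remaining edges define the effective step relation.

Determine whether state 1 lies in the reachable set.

5 transition(s) survive guard evaluation.
Layer 0: {0}
Layer 1: {3}  total {0,3}
Layer 2: {4}  total {0,3,4}
Layer 3: {1}  total {0,1,3,4}
Layer 4: {2}  total {0,1,2,3,4}
Reach set: {0,1,2,3,4}
trace reaching 1: b·c·a

Answer: REACHABLE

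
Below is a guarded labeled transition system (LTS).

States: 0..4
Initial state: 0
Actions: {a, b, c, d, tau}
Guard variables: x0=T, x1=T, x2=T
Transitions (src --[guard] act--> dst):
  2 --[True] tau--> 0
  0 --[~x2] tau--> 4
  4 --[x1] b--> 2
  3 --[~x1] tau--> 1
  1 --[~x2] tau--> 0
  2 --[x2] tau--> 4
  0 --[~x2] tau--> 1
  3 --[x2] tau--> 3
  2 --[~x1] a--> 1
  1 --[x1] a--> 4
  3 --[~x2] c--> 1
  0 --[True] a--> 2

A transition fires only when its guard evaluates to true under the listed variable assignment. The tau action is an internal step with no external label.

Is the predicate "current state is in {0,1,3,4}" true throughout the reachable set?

Answer: INVARIANT VIOLATED at state 2

Trace:
Inv-set: {0,1,3,4}
Reach set: {0,2,4}
  0: ✓
  2: VIOLATES
  4: ✓
reach 2 via a — violates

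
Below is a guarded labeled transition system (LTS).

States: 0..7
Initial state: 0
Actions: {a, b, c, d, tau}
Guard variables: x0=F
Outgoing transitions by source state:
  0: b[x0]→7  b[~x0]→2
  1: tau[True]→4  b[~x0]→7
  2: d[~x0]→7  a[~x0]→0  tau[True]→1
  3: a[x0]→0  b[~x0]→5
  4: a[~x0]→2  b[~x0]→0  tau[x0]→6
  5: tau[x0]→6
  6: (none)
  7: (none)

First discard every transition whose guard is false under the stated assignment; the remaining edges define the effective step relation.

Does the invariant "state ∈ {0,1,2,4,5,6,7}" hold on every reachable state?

Answer: INVARIANT HOLDS

Working:
Inv-set: {0,1,2,4,5,6,7}
Reach set: {0,1,2,4,7}
  0: safe
  1: safe
  2: safe
  4: safe
  7: safe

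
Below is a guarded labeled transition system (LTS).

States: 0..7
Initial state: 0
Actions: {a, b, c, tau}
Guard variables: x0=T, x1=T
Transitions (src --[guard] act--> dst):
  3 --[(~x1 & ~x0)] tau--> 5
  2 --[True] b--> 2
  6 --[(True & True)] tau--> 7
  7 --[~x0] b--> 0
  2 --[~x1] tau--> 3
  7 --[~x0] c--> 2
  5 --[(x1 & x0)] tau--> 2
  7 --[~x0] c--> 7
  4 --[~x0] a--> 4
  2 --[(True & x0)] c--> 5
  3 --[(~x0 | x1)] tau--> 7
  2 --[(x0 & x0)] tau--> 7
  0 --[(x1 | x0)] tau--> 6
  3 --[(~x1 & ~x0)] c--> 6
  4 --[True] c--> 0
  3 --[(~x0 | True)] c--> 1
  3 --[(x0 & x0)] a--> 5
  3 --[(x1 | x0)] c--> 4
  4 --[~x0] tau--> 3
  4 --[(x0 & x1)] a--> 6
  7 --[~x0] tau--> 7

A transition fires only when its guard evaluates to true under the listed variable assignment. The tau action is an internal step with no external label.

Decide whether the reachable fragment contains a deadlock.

Answer: DEADLOCK at state 7

Trace:
R = {0,6,7}
  0: tau→6  [deg 1]
  6: tau→7  [deg 1]
  7: ∅  [no exit]
trace reaching 7: tau·tau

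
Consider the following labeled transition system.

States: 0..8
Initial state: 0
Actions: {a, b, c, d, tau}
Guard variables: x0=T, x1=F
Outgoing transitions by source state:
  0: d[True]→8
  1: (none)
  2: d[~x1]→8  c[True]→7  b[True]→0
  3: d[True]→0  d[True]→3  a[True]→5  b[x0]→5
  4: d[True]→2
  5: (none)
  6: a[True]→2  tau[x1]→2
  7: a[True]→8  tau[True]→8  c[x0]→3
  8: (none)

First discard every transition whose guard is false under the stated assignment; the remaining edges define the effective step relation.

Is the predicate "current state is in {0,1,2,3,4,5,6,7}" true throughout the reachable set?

Inv-set: {0,1,2,3,4,5,6,7}
Reachable = {0,8}
  0: ok
  8: ✗ unsafe
witness against invariant: d → 8

Answer: INVARIANT VIOLATED at state 8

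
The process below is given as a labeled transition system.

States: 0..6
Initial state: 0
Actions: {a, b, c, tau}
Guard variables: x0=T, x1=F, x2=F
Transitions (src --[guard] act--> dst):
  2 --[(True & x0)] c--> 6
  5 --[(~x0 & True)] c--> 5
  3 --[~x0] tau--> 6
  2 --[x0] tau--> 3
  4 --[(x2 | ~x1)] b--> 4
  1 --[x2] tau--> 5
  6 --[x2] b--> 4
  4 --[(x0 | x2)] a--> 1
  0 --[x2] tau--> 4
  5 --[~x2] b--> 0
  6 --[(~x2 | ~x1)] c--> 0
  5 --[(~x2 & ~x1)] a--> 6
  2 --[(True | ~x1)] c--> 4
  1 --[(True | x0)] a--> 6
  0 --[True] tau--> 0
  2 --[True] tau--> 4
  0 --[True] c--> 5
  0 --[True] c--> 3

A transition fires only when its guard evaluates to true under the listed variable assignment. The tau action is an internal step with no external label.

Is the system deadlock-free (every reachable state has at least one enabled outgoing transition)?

Answer: DEADLOCK at state 3

Trace:
Reachable = {0,3,5,6}
  0: c→3  c→5  tau→0  [3 out]
  3: ∅  [deadlock]
  5: a→6  b→0  [2 out]
  6: c→0  [1 out]
trace reaching 3: c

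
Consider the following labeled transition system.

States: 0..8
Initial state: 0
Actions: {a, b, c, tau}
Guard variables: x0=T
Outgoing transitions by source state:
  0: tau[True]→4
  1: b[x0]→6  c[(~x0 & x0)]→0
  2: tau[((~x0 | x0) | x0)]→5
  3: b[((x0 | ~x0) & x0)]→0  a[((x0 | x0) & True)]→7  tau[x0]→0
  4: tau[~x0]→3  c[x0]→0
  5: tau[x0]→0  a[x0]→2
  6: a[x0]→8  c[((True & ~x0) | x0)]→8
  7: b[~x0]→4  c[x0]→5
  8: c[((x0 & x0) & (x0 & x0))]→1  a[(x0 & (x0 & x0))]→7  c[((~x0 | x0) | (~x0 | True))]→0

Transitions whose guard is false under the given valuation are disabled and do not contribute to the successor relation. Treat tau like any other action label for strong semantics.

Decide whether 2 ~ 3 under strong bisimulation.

Bisimulation quotient by refinement:
  P[0] = {{0,1,2,3,4,5,6,7,8}}
  P[1] = {{0,2},{1},{3},{4,7},{5},{6,8}}
  P[2] = {{0},{1},{2},{3},{4},{5},{6},{7},{8}}
Fixed point at round 3; 9 class(es).
class of 2: {2}; class of 3: {3}

Answer: NOT BISIMILAR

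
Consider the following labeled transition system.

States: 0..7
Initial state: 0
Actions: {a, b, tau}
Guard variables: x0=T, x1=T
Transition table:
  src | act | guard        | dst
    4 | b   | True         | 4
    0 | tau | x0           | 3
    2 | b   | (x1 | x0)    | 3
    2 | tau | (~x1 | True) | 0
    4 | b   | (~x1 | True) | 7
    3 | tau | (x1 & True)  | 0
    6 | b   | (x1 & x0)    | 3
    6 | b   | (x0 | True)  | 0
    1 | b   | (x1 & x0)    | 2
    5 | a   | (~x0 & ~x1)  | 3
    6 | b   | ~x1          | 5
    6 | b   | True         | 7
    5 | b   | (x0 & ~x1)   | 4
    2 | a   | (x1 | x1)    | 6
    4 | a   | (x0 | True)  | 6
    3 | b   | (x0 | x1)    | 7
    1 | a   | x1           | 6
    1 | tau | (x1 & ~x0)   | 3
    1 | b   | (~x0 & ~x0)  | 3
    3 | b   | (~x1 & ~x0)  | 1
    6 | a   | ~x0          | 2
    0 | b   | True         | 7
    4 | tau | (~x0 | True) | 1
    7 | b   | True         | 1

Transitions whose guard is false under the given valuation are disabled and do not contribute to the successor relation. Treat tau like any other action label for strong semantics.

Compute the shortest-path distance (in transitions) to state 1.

Layered search for 1:
  Layer 0: {0}
  Layer 1: {3,7}
  Layer 2: {1}
depth(1)=2, e.g. b·b

Answer: 2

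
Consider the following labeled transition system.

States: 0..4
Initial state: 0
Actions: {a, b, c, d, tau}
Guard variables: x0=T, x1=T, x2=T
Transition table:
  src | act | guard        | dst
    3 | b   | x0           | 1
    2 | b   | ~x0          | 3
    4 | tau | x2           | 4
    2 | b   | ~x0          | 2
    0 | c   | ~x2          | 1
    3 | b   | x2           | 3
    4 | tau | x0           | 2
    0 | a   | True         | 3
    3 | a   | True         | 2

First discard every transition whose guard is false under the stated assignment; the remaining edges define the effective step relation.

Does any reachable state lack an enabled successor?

Answer: DEADLOCK at state 1

Analysis:
Reachable = {0,1,2,3}
  0: a→3  [deg 1]
  1: ∅  [STUCK]
  2: ∅  [STUCK]
  3: a→2  b→1  b→3  [deg 3]
Path to 1: a·b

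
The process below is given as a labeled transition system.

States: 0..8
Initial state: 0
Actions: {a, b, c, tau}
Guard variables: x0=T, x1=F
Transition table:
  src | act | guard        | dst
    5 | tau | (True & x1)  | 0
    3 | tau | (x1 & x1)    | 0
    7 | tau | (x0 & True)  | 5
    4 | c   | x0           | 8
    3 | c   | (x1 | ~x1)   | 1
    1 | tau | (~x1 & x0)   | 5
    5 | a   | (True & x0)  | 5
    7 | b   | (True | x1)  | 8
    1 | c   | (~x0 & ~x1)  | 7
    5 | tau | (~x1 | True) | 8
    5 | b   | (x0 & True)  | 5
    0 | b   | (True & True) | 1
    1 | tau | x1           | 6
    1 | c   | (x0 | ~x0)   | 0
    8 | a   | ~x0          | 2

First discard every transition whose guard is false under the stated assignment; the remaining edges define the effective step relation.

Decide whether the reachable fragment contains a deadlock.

Reachable = {0,1,5,8}
  0: b→1  [1 out]
  1: c→0  tau→5  [2 out]
  5: a→5  b→5  tau→8  [3 out]
  8: ∅  [STUCK]
trace reaching 8: b·tau·tau

Answer: DEADLOCK at state 8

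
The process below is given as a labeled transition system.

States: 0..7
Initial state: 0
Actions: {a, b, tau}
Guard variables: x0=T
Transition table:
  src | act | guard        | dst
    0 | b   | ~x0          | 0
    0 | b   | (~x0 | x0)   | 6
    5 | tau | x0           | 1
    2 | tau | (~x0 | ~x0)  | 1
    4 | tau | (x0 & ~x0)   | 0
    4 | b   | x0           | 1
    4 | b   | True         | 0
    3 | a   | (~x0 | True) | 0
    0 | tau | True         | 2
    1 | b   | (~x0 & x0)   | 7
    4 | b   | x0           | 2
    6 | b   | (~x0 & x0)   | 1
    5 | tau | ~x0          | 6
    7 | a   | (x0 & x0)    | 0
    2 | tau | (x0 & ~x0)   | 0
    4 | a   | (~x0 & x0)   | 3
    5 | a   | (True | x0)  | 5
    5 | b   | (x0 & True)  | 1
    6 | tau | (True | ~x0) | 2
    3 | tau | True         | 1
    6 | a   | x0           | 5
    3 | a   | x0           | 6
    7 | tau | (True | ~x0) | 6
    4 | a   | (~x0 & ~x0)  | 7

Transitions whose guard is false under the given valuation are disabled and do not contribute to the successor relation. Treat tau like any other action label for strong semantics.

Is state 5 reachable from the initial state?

After dropping false guards: 15 live edges.
Layer 0: {0}
Layer 1: {2,6}  cumulative {0,2,6}
Layer 2: {5}  cumulative {0,2,5,6}
Layer 3: {1}  cumulative {0,1,2,5,6}
Reach set: {0,1,2,5,6}
witness 5: b·a

Answer: REACHABLE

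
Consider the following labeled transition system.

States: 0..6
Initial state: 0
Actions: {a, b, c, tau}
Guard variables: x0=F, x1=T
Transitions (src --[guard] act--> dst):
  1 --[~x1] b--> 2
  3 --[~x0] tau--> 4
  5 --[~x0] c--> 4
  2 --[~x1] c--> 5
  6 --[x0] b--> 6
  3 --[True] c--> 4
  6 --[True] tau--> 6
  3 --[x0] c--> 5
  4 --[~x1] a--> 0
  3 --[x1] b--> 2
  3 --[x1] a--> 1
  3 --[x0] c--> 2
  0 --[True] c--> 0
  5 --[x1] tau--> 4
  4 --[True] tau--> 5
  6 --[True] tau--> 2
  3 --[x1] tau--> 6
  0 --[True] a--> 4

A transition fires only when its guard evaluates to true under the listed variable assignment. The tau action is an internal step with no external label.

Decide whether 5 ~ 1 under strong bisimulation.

Bisimulation quotient by refinement:
  round 0: {{0,1,2,3,4,5,6}}
  round 1: {{0},{1,2},{3},{4,6},{5}}
  round 2: {{0},{1,2},{3},{4},{5},{6}}
stable after 3 split(s): 6 block(s)
5∈{5}, 1∈{1,2}

Answer: NOT BISIMILAR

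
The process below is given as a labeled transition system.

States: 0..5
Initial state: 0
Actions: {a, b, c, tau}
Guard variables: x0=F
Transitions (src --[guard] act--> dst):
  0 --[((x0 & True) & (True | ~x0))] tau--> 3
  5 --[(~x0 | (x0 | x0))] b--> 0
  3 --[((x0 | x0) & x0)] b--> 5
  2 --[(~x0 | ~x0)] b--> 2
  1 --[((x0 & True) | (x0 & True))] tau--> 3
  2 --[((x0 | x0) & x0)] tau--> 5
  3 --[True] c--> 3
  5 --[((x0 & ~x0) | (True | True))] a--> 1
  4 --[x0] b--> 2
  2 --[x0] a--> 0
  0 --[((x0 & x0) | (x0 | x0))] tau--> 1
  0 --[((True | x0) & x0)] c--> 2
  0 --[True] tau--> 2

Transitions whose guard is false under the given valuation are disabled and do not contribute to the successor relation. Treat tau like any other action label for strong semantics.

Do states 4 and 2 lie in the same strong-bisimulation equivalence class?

Compute ~ classes (split until stable):
  π0 = {{0,1,2,3,4,5}}
  π1 = {{0},{1,4},{2},{3},{5}}
5 equivalence class(es) (converged in 2)
[4]={1,4}  [2]={2}

Answer: NOT BISIMILAR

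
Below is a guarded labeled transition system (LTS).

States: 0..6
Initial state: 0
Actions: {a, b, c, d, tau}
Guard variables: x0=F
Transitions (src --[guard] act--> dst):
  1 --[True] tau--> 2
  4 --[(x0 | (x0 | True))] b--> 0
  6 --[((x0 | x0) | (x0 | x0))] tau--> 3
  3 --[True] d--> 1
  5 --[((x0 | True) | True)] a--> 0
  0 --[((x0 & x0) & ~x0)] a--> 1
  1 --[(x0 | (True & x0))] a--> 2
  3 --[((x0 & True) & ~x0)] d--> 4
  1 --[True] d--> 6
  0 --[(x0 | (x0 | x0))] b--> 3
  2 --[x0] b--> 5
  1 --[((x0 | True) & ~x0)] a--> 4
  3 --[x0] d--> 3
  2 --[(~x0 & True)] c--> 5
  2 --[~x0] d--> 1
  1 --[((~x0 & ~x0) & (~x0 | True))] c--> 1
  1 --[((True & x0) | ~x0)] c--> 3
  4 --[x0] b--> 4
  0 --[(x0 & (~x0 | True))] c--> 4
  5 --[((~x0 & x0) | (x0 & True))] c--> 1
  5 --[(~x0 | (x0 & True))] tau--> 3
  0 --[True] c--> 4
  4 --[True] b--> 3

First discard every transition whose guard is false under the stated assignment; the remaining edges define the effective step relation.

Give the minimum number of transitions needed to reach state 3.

Layered search for 3:
  depth 0: {0}
  depth 1: {4}
  depth 2: {3}
depth(3)=2, e.g. c·b

Answer: 2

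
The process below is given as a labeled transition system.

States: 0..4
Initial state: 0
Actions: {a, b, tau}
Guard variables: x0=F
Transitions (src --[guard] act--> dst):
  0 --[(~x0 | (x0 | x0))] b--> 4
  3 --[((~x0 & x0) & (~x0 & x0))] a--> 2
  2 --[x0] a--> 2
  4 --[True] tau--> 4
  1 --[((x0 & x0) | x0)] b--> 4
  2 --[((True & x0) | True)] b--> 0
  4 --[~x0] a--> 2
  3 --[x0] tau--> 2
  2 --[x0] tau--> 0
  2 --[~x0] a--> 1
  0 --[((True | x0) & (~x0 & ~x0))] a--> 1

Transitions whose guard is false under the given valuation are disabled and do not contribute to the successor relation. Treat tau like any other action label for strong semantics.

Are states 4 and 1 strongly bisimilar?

Answer: NOT BISIMILAR

Working:
Bisimulation quotient by refinement:
  P[0] = {{0,1,2,3,4}}
  P[1] = {{0,2},{1,3},{4}}
  P[2] = {{0},{1,3},{2},{4}}
Fixed point at round 3; 4 class(es).
4∈{4}, 1∈{1,3}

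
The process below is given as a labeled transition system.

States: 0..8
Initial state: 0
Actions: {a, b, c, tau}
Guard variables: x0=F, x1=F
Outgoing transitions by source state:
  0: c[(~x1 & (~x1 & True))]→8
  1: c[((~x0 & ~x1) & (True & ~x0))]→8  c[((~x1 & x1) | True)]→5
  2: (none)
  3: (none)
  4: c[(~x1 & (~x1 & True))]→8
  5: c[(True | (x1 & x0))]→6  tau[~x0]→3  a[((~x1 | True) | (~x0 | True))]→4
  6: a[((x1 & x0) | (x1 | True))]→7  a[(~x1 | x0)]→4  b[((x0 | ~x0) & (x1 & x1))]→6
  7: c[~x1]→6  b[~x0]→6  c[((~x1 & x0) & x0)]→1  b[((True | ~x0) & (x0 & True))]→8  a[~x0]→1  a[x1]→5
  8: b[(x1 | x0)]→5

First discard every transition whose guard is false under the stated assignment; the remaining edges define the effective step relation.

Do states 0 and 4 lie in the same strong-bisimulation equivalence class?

Compute ~ classes (split until stable):
  round 0: {{0,1,2,3,4,5,6,7,8}}
  round 1: {{0,1,4},{2,3,8},{5},{6},{7}}
  round 2: {{0,4},{1},{2,3,8},{5},{6},{7}}
stable after 3 split(s): 6 block(s)
0∈{0,4}, 4∈{0,4}

Answer: BISIMILAR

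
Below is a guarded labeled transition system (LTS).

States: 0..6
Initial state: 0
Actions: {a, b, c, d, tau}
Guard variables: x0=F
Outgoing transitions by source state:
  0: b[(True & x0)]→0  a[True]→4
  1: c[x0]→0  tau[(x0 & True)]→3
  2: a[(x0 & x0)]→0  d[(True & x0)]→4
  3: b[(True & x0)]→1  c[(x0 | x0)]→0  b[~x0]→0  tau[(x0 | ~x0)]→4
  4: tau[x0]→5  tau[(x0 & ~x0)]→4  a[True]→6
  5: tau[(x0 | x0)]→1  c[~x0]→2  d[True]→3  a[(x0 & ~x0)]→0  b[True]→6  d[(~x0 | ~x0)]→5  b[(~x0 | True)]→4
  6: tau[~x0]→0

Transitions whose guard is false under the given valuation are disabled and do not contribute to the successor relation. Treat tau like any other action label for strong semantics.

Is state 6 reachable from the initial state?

Answer: REACHABLE

Analysis:
Guard filter leaves 10 enabled edge(s).
depth 0: {0}
depth 1: {4}  cumulative {0,4}
depth 2: {6}  cumulative {0,4,6}
R = {0,4,6}
trace reaching 6: a·a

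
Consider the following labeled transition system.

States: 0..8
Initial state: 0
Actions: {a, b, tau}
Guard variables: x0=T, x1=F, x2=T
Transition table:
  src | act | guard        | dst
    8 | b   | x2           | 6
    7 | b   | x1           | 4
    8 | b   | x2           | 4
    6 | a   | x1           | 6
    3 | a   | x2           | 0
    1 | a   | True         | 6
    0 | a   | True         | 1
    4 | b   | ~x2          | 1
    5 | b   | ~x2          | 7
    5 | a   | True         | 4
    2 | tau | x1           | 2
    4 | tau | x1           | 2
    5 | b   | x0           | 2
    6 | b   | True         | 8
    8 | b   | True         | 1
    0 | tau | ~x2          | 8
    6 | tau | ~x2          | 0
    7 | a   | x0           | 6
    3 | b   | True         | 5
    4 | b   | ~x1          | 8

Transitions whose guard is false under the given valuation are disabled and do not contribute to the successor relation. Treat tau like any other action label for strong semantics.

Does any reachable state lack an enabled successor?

Reach set: {0,1,4,6,8}
  0: a→1  [deg 1]
  1: a→6  [deg 1]
  4: b→8  [deg 1]
  6: b→8  [deg 1]
  8: b→1  b→4  b→6  [deg 3]

Answer: DEADLOCK-FREE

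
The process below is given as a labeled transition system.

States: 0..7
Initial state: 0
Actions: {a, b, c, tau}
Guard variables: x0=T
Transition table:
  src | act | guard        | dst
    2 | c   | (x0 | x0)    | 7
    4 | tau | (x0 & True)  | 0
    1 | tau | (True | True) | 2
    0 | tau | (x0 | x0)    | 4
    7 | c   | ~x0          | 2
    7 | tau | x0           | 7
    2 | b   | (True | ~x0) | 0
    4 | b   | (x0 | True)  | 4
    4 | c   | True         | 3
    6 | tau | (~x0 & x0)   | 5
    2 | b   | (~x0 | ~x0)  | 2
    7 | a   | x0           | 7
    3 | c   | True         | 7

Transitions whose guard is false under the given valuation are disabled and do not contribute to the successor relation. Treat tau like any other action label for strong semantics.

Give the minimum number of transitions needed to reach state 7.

Breadth-first toward 7:
  depth 0: {0}
  depth 1: {4}
  depth 2: {3}
  depth 3: {7}
depth(7)=3, e.g. tau·c·c

Answer: 3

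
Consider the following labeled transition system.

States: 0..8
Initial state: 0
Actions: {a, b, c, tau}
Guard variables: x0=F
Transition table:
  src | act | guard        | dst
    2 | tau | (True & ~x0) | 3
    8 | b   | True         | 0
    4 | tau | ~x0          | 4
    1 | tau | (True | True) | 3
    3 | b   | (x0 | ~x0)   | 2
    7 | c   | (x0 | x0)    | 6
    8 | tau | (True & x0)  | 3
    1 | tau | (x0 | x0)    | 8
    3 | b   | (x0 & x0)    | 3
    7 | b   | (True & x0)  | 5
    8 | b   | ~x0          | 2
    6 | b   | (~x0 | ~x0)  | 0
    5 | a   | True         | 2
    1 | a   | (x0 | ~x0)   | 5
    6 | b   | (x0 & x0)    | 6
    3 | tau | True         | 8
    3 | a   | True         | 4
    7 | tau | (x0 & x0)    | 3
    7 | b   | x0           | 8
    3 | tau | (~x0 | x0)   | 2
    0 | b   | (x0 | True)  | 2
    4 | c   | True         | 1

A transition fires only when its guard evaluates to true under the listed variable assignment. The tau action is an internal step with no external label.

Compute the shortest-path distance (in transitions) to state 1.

BFS to 1:
  Layer 0: {0}
  Layer 1: {2}
  Layer 2: {3}
  Layer 3: {4,8}
  Layer 4: {1}
1 enters at depth 4; path b·tau·a·c

Answer: 4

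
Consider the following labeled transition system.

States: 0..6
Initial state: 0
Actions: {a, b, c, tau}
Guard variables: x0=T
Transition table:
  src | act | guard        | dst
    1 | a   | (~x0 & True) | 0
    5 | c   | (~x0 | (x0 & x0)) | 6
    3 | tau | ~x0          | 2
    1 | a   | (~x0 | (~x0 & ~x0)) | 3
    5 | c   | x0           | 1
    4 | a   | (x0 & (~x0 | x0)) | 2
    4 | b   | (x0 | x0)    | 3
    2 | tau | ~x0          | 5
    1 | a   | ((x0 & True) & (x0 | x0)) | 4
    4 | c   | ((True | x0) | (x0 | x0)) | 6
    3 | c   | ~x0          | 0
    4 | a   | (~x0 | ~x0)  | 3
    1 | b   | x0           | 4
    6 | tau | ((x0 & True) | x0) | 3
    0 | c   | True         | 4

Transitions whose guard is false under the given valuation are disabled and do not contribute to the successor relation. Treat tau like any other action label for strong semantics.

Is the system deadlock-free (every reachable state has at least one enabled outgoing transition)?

Reach set: {0,2,3,4,6}
  0: c→4  [deg 1]
  2: ∅  [no exit]
  3: ∅  [no exit]
  4: a→2  b→3  c→6  [deg 3]
  6: tau→3  [deg 1]
trace reaching 2: c·a

Answer: DEADLOCK at state 2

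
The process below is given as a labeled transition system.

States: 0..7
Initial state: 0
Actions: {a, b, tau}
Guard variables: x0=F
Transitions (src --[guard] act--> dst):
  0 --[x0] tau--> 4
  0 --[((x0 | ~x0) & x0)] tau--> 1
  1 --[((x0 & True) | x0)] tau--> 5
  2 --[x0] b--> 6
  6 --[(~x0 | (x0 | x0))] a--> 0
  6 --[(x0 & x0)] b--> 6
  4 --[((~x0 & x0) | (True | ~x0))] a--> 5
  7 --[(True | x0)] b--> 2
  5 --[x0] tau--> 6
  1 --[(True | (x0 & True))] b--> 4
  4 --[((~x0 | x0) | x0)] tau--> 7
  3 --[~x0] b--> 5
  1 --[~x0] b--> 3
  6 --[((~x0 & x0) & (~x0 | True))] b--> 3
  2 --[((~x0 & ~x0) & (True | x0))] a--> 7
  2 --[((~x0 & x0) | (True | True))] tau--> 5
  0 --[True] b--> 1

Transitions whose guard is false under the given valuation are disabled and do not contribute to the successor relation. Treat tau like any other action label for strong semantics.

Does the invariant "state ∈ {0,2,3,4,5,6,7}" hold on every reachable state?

Allowed set {0,2,3,4,5,6,7}
Reachable = {0,1,2,3,4,5,7}
  0: ✓
  1: outside
  2: ✓
  3: ✓
  4: ✓
  5: ✓
  7: ✓
counterexample path to 1: b

Answer: INVARIANT VIOLATED at state 1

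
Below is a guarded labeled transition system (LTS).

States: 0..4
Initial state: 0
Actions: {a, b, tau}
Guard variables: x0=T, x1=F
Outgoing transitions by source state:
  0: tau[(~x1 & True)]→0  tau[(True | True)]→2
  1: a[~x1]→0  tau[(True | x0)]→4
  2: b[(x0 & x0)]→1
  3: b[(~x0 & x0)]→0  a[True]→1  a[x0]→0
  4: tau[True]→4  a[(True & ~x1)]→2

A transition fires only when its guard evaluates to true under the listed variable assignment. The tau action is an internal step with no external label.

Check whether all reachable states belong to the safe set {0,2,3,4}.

Safe = {0,2,3,4}
R = {0,1,2,4}
  0: ✓
  1: VIOLATES
  2: ✓
  4: ✓
counterexample path to 1: tau·b

Answer: INVARIANT VIOLATED at state 1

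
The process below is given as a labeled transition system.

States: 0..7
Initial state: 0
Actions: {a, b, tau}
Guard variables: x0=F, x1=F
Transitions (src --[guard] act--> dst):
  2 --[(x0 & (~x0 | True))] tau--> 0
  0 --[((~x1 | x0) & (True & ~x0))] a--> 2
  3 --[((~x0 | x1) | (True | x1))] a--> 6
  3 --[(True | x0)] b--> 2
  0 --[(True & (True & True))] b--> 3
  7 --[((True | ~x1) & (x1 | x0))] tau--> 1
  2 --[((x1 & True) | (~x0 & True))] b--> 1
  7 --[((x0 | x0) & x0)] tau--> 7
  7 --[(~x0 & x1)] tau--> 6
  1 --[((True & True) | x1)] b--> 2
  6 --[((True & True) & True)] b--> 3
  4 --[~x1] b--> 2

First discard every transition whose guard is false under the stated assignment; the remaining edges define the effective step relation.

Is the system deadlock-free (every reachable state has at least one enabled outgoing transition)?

R = {0,1,2,3,6}
  0: a→2  b→3  [deg 2]
  1: b→2  [deg 1]
  2: b→1  [deg 1]
  3: a→6  b→2  [deg 2]
  6: b→3  [deg 1]

Answer: DEADLOCK-FREE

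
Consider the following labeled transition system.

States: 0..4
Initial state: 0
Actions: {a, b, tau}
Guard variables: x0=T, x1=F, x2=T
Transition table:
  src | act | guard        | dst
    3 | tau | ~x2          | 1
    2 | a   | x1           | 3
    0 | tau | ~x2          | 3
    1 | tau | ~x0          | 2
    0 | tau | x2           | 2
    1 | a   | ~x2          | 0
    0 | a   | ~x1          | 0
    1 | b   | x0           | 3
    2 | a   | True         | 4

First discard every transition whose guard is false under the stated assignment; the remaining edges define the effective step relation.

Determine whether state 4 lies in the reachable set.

Answer: REACHABLE

Analysis:
After dropping false guards: 4 live edges.
L0 = {0}
L1 = {2}  total {0,2}
L2 = {4}  total {0,2,4}
R = {0,2,4}
witness 4: tau·a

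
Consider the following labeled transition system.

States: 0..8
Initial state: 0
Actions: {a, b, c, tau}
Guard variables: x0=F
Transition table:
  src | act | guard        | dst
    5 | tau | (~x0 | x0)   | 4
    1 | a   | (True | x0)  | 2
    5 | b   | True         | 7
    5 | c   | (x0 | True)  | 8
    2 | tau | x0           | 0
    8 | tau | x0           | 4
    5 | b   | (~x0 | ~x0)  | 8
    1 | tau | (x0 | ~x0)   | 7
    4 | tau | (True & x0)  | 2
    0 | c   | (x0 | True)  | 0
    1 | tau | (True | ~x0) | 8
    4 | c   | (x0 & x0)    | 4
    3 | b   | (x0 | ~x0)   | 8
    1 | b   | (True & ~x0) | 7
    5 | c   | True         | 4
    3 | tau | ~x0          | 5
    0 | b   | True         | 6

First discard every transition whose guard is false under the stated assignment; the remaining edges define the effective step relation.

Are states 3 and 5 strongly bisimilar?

Answer: NOT BISIMILAR

Trace:
Compute ~ classes (split until stable):
  round 0: {{0,1,2,3,4,5,6,7,8}}
  round 1: {{0},{1},{2,4,6,7,8},{3},{5}}
5 equivalence class(es) (converged in 2)
[3]={3}  [5]={5}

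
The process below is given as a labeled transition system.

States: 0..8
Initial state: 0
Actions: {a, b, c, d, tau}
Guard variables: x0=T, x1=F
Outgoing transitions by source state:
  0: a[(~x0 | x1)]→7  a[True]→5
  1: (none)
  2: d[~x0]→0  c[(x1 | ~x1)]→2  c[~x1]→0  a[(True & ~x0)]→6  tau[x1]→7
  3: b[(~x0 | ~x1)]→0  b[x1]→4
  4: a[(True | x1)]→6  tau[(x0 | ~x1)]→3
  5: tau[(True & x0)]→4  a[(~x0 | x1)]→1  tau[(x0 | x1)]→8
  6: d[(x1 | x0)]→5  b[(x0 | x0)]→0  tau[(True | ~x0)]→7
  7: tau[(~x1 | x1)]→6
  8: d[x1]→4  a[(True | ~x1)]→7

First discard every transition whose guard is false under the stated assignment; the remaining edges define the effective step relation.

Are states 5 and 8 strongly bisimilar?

Answer: NOT BISIMILAR

Analysis:
Compute ~ classes (split until stable):
  round 0: {{0,1,2,3,4,5,6,7,8}}
  round 1: {{0,8},{1},{2},{3},{4},{5,7},{6}}
  round 2: {{0,8},{1},{2},{3},{4},{5},{6},{7}}
  round 3: {{0},{1},{2},{3},{4},{5},{6},{7},{8}}
9 equivalence class(es) (converged in 4)
5∈{5}, 8∈{8}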